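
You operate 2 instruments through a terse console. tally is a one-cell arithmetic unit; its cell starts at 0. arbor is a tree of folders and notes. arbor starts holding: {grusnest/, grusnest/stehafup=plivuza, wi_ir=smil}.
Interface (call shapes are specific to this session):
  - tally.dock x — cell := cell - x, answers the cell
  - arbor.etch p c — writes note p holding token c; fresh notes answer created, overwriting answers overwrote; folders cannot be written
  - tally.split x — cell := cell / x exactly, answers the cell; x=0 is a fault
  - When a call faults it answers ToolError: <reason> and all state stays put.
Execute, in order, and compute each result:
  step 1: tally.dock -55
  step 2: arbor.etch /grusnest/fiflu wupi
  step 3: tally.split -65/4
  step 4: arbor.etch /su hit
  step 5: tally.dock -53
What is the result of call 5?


Using tally.dock using -55, — result: 55.
I run arbor.etch using /grusnest/fiflu, wupi, yielding created.
I use tally.split using -65/4, yielding -44/13.
Invoking arbor.etch using /su, hit, and get created.
I run tally.dock using -53, → 645/13.

Answer: 645/13


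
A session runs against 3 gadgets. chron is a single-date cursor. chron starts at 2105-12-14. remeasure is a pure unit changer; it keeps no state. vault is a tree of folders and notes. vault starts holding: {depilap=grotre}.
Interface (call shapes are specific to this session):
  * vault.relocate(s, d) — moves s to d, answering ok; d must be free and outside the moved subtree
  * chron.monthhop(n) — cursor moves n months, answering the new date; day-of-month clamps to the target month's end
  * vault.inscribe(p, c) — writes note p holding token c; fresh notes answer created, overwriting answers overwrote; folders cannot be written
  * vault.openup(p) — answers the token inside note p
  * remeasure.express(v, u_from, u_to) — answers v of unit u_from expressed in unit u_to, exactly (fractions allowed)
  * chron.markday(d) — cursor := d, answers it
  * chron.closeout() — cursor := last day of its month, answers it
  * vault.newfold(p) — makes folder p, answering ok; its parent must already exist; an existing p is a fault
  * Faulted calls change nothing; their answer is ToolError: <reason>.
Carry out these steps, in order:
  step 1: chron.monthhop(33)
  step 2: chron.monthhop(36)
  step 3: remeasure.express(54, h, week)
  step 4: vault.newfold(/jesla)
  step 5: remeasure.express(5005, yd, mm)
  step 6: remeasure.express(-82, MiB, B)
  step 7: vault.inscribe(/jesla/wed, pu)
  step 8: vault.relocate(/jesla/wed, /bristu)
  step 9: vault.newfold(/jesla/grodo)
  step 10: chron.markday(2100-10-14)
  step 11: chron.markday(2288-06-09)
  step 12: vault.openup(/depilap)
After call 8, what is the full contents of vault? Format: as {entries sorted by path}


Answer: {bristu=pu, depilap=grotre, jesla/}

Derivation:
==> monthhop(n='33')
<== 2108-09-14
==> monthhop(n='36')
<== 2111-09-14
==> express(v='54', u_from='h', u_to='week')
<== 9/28
==> newfold(p='/jesla')
<== ok
==> express(v='5005', u_from='yd', u_to='mm')
<== 4576572
==> express(v='-82', u_from='MiB', u_to='B')
<== -85983232
==> inscribe(p='/jesla/wed', c='pu')
<== created
==> relocate(s='/jesla/wed', d='/bristu')
<== ok
==> newfold(p='/jesla/grodo')
<== ok
==> markday(d='2100-10-14')
<== 2100-10-14
==> markday(d='2288-06-09')
<== 2288-06-09
==> openup(p='/depilap')
<== grotre


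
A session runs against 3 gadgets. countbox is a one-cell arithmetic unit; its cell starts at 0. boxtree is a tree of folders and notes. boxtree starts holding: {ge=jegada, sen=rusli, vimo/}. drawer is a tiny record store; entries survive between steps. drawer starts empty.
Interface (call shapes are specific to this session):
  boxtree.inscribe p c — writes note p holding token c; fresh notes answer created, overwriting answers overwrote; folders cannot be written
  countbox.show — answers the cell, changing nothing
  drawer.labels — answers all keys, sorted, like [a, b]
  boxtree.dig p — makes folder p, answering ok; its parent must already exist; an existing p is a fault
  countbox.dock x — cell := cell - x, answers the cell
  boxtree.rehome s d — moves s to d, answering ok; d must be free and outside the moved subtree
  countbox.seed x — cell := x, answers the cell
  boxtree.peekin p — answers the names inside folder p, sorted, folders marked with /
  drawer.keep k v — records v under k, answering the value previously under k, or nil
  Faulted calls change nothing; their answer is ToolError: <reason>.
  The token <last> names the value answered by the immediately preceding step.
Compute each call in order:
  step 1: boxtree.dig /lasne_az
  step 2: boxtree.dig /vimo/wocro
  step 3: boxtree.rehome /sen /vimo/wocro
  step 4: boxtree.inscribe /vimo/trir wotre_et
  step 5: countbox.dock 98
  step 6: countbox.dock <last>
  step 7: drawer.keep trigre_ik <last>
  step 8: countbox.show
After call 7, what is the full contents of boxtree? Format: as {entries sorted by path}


Answer: {ge=jegada, lasne_az/, sen=rusli, vimo/, vimo/trir=wotre_et, vimo/wocro/}

Derivation:
;; dig(p→/lasne_az) : ok
;; dig(p→/vimo/wocro) : ok
;; rehome(s→/sen, d→/vimo/wocro) : ToolError: exists
;; inscribe(p→/vimo/trir, c→wotre_et) : created
;; dock(x→98) : -98
;; dock(x→<last>) : 0
;; keep(k→trigre_ik, v→<last>) : nil
;; show() : 0


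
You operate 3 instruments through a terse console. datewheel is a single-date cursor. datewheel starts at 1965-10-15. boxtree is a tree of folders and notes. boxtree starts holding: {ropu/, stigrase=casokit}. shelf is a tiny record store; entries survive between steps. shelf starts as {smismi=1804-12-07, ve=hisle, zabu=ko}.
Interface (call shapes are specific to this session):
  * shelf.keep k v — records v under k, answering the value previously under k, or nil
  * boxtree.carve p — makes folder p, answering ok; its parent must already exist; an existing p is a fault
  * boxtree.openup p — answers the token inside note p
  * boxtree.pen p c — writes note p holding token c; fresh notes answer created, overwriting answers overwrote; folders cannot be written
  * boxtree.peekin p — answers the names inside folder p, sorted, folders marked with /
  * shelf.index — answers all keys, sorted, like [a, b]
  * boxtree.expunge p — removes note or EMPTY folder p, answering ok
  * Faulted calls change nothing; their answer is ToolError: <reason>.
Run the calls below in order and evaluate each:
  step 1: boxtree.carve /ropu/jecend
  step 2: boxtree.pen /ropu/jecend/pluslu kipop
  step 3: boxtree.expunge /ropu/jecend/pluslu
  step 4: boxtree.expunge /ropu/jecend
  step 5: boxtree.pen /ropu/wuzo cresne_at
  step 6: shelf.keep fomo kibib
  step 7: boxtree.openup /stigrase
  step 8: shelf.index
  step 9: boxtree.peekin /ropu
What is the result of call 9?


CALL boxtree.carve[p=/ropu/jecend]
RET  ok
CALL boxtree.pen[p=/ropu/jecend/pluslu; c=kipop]
RET  created
CALL boxtree.expunge[p=/ropu/jecend/pluslu]
RET  ok
CALL boxtree.expunge[p=/ropu/jecend]
RET  ok
CALL boxtree.pen[p=/ropu/wuzo; c=cresne_at]
RET  created
CALL shelf.keep[k=fomo; v=kibib]
RET  nil
CALL boxtree.openup[p=/stigrase]
RET  casokit
CALL shelf.index[]
RET  [fomo, smismi, ve, zabu]
CALL boxtree.peekin[p=/ropu]
RET  [wuzo]

Answer: [wuzo]


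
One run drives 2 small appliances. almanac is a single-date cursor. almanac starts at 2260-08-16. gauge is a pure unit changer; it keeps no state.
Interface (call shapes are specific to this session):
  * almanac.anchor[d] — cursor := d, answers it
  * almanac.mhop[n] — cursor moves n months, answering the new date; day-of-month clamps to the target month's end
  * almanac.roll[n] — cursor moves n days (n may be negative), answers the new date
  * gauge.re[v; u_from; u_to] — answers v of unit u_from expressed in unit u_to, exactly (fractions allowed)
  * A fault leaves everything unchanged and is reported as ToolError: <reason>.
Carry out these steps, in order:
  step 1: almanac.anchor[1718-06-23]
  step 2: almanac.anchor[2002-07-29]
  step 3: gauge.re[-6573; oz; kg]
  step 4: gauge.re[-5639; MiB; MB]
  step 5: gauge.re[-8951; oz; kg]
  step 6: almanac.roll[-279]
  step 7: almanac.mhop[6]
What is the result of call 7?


Answer: 2002-04-23

Derivation:
CALL almanac.anchor[d: 1718-06-23]
RET  1718-06-23
CALL almanac.anchor[d: 2002-07-29]
RET  2002-07-29
CALL gauge.re[v: -6573; u_from: oz; u_to: kg]
RET  -298146264801/1600000000
CALL gauge.re[v: -5639; u_from: MiB; u_to: MB]
RET  -92389376/15625
CALL gauge.re[v: -8951; u_from: oz; u_to: kg]
RET  -406010530387/1600000000
CALL almanac.roll[n: -279]
RET  2001-10-23
CALL almanac.mhop[n: 6]
RET  2002-04-23


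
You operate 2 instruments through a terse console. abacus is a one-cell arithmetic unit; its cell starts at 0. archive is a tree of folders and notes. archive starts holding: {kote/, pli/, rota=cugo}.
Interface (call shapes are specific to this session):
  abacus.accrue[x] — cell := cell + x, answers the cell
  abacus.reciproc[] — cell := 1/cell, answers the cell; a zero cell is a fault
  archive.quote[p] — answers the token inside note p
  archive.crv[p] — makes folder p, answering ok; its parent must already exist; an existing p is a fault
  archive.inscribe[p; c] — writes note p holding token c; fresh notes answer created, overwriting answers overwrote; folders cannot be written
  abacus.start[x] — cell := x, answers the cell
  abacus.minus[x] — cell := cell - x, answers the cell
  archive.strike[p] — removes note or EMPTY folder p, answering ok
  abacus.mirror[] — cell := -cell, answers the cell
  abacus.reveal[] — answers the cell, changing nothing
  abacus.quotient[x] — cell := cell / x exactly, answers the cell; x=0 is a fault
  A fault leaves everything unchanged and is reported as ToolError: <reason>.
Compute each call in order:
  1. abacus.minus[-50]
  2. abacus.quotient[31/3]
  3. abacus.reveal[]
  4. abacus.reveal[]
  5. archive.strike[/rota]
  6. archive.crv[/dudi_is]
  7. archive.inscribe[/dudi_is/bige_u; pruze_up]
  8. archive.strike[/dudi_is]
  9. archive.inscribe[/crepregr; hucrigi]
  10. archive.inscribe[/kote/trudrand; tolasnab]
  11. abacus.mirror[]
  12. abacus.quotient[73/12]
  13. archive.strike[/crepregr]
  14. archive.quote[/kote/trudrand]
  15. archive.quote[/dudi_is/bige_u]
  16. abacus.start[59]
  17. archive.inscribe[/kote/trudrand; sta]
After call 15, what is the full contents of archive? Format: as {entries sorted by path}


>>> minus x: -50
[out] 50
>>> quotient x: 31/3
[out] 150/31
>>> reveal
[out] 150/31
>>> reveal
[out] 150/31
>>> strike p: /rota
[out] ok
>>> crv p: /dudi_is
[out] ok
>>> inscribe p: /dudi_is/bige_u c: pruze_up
[out] created
>>> strike p: /dudi_is
[out] ToolError: not empty
>>> inscribe p: /crepregr c: hucrigi
[out] created
>>> inscribe p: /kote/trudrand c: tolasnab
[out] created
>>> mirror
[out] -150/31
>>> quotient x: 73/12
[out] -1800/2263
>>> strike p: /crepregr
[out] ok
>>> quote p: /kote/trudrand
[out] tolasnab
>>> quote p: /dudi_is/bige_u
[out] pruze_up
>>> start x: 59
[out] 59
>>> inscribe p: /kote/trudrand c: sta
[out] overwrote

Answer: {dudi_is/, dudi_is/bige_u=pruze_up, kote/, kote/trudrand=tolasnab, pli/}


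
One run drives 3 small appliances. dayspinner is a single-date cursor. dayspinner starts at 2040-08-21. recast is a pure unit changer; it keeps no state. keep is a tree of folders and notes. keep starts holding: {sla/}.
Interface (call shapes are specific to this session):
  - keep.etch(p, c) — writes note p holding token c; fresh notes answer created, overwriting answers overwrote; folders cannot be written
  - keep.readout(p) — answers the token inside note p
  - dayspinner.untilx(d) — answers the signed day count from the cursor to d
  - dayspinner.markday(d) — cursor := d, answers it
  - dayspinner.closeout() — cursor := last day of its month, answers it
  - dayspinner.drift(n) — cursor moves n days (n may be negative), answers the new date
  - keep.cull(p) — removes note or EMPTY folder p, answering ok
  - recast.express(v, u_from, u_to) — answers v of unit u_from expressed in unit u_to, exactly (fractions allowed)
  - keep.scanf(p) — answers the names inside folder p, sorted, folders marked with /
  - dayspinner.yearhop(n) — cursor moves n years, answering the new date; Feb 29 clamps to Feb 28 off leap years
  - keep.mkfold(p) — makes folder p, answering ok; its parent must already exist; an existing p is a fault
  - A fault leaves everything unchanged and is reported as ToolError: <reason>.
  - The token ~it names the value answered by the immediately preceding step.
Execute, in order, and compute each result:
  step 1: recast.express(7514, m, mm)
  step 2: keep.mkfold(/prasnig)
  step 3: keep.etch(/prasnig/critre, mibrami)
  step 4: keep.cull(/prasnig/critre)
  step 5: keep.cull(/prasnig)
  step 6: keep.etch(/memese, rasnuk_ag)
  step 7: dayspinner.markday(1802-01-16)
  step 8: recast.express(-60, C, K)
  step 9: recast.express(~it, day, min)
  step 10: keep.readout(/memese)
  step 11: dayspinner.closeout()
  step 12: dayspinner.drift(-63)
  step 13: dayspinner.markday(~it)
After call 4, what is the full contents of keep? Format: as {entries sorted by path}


Answer: {prasnig/, sla/}

Derivation:
$ express v=7514 u_from=m u_to=mm
[out] 7514000
$ mkfold p=/prasnig
[out] ok
$ etch p=/prasnig/critre c=mibrami
[out] created
$ cull p=/prasnig/critre
[out] ok
$ cull p=/prasnig
[out] ok
$ etch p=/memese c=rasnuk_ag
[out] created
$ markday d=1802-01-16
[out] 1802-01-16
$ express v=-60 u_from=C u_to=K
[out] 4263/20
$ express v=~it u_from=day u_to=min
[out] 306936
$ readout p=/memese
[out] rasnuk_ag
$ closeout
[out] 1802-01-31
$ drift n=-63
[out] 1801-11-29
$ markday d=~it
[out] 1801-11-29


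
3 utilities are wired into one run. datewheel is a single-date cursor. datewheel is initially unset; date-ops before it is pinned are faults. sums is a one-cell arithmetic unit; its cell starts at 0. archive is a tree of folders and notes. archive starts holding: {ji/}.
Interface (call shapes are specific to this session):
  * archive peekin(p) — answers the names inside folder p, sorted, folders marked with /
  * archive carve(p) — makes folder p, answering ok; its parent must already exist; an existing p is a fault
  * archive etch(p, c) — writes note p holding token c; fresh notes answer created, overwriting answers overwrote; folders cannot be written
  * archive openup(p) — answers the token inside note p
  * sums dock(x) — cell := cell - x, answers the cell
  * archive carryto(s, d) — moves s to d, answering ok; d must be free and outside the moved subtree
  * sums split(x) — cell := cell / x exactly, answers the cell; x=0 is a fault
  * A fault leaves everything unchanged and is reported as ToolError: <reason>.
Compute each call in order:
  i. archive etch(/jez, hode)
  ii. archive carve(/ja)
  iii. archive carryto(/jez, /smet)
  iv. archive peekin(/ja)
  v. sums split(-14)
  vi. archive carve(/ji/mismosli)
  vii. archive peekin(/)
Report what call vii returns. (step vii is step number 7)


I invoke archive etch using p=/jez, c=hode, and see created.
Next I call archive carve using p=/ja, and observe ok.
I try archive carryto using s=/jez, d=/smet, and observe ok.
I invoke archive peekin using p=/ja, → [].
I call sums split using x=-14, — result: 0.
I use archive carve using p=/ji/mismosli, and observe ok.
I invoke archive peekin using p=/, giving [ja/, ji/, smet].

Answer: [ja/, ji/, smet]


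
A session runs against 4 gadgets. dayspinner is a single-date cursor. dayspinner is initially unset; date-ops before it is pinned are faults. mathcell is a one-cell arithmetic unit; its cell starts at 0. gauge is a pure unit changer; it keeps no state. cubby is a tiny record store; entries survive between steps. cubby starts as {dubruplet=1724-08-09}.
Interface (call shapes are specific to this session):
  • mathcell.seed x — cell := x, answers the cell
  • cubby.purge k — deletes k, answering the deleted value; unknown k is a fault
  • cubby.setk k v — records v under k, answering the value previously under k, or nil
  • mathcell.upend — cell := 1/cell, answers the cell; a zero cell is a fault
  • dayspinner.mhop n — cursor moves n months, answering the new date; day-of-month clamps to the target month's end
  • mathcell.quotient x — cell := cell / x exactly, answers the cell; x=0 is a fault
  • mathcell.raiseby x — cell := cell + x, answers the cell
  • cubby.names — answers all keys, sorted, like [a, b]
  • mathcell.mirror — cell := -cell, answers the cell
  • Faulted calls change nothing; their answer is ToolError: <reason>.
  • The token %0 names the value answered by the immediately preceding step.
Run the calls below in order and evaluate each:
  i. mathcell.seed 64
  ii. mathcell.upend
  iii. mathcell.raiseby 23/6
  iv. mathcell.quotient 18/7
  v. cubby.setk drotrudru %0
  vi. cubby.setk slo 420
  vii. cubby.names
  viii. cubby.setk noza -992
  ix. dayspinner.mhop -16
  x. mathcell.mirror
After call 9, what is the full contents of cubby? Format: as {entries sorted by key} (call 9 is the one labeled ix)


Answer: {drotrudru=5173/3456, dubruplet=1724-08-09, noza=-992, slo=420}

Derivation:
Next I call seed passing x→64, and get 64.
Calling upend, — result: 1/64.
I use raiseby passing x→23/6, and get 739/192.
Calling quotient passing x→18/7, — result: 5173/3456.
I use setk passing k→drotrudru, v→%0, which returns nil.
Using setk passing k→slo, v→420, giving nil.
Invoking names(), yielding [drotrudru, dubruplet, slo].
Now I run setk passing k→noza, v→-992, which returns nil.
Calling mhop passing n→-16, giving ToolError: no date set.
Calling mirror(): -5173/3456.


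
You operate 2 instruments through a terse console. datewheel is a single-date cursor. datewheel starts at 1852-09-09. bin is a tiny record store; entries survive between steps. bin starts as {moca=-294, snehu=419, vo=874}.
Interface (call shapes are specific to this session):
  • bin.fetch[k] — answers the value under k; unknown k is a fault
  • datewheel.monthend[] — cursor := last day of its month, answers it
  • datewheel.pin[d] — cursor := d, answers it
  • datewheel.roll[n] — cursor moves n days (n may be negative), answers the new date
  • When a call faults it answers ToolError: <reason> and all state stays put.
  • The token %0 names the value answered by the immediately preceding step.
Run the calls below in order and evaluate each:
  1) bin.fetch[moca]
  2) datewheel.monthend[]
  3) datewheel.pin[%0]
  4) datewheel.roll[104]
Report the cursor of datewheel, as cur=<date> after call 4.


$ fetch k: moca
[out] -294
$ monthend
[out] 1852-09-30
$ pin d: %0
[out] 1852-09-30
$ roll n: 104
[out] 1853-01-12

Answer: cur=1853-01-12


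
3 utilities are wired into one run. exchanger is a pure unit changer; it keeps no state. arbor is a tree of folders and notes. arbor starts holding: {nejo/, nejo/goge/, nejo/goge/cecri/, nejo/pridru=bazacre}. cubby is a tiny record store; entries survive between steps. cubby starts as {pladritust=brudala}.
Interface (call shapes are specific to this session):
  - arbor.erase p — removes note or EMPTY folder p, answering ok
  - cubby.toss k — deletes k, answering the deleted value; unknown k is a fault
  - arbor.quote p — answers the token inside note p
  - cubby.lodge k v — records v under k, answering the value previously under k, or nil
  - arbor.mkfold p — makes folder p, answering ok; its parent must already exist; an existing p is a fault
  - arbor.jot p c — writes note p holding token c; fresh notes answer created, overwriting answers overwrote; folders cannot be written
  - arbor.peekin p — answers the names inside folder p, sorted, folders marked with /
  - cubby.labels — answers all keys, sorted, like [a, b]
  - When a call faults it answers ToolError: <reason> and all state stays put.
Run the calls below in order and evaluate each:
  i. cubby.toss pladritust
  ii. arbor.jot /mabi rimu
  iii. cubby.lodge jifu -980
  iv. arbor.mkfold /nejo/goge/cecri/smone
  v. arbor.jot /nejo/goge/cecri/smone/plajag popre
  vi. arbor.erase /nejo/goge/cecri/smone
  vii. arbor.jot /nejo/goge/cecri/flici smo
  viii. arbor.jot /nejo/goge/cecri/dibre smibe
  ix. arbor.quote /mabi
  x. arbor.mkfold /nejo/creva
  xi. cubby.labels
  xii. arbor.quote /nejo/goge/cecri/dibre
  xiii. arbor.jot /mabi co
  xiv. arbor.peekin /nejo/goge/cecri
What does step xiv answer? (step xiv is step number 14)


Answer: [dibre, flici, smone/]

Derivation:
==> cubby.toss(k='pladritust')
<== brudala
==> arbor.jot(p='/mabi', c='rimu')
<== created
==> cubby.lodge(k='jifu', v='-980')
<== nil
==> arbor.mkfold(p='/nejo/goge/cecri/smone')
<== ok
==> arbor.jot(p='/nejo/goge/cecri/smone/plajag', c='popre')
<== created
==> arbor.erase(p='/nejo/goge/cecri/smone')
<== ToolError: not empty
==> arbor.jot(p='/nejo/goge/cecri/flici', c='smo')
<== created
==> arbor.jot(p='/nejo/goge/cecri/dibre', c='smibe')
<== created
==> arbor.quote(p='/mabi')
<== rimu
==> arbor.mkfold(p='/nejo/creva')
<== ok
==> cubby.labels()
<== [jifu]
==> arbor.quote(p='/nejo/goge/cecri/dibre')
<== smibe
==> arbor.jot(p='/mabi', c='co')
<== overwrote
==> arbor.peekin(p='/nejo/goge/cecri')
<== [dibre, flici, smone/]


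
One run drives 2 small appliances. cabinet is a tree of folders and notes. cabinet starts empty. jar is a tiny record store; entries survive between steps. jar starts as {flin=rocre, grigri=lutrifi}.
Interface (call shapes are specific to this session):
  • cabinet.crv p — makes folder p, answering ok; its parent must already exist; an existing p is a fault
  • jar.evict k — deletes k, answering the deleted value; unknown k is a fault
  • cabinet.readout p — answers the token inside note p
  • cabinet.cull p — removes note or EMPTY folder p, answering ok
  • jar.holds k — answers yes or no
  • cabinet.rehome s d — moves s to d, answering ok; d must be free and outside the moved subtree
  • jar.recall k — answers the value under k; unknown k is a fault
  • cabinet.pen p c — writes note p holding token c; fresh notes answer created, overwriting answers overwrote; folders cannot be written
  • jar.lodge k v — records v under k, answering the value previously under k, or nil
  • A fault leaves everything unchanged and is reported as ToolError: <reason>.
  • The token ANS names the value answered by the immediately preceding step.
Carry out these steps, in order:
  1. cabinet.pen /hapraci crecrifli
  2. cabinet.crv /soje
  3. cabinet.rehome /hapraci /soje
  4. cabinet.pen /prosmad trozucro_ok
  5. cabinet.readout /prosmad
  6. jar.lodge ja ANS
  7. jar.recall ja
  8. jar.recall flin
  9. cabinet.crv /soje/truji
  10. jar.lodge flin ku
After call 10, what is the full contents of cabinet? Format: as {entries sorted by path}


Answer: {hapraci=crecrifli, prosmad=trozucro_ok, soje/, soje/truji/}

Derivation:
[in] pen /hapraci crecrifli
  created
[in] crv /soje
  ok
[in] rehome /hapraci /soje
  ToolError: exists
[in] pen /prosmad trozucro_ok
  created
[in] readout /prosmad
  trozucro_ok
[in] lodge ja ANS
  nil
[in] recall ja
  trozucro_ok
[in] recall flin
  rocre
[in] crv /soje/truji
  ok
[in] lodge flin ku
  rocre


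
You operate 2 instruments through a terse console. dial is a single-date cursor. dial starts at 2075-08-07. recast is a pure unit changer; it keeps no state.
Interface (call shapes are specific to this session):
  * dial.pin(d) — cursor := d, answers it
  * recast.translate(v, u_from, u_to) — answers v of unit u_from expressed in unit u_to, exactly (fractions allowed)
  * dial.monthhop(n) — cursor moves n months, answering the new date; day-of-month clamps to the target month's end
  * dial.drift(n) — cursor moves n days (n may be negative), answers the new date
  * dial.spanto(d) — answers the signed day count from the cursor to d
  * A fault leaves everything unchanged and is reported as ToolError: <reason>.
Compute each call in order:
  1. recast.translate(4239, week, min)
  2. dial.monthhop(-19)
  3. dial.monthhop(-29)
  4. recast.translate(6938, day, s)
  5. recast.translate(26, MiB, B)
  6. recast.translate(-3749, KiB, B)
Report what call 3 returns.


-> recast.translate(v=4239, u_from=week, u_to=min)
<- 42729120
-> dial.monthhop(n=-19)
<- 2074-01-07
-> dial.monthhop(n=-29)
<- 2071-08-07
-> recast.translate(v=6938, u_from=day, u_to=s)
<- 599443200
-> recast.translate(v=26, u_from=MiB, u_to=B)
<- 27262976
-> recast.translate(v=-3749, u_from=KiB, u_to=B)
<- -3838976

Answer: 2071-08-07


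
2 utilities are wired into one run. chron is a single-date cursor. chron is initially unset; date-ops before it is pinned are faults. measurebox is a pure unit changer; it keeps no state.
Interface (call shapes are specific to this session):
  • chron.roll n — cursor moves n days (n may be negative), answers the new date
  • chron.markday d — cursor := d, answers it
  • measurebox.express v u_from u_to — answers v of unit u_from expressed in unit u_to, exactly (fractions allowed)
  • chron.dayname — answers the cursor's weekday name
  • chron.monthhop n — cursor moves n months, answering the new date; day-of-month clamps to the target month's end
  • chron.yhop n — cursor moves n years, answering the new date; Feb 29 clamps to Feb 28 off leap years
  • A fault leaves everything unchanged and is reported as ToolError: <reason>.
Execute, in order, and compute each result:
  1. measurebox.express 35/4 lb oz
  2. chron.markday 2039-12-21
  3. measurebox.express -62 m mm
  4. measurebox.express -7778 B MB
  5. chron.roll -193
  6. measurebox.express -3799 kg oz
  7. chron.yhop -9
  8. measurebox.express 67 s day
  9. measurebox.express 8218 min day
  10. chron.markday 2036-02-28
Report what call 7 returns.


[in] express v→35/4 u_from→lb u_to→oz
[out] 140
[in] markday d→2039-12-21
[out] 2039-12-21
[in] express v→-62 u_from→m u_to→mm
[out] -62000
[in] express v→-7778 u_from→B u_to→MB
[out] -3889/500000
[in] roll n→-193
[out] 2039-06-11
[in] express v→-3799 u_from→kg u_to→oz
[out] -6078400000000/45359237
[in] yhop n→-9
[out] 2030-06-11
[in] express v→67 u_from→s u_to→day
[out] 67/86400
[in] express v→8218 u_from→min u_to→day
[out] 4109/720
[in] markday d→2036-02-28
[out] 2036-02-28

Answer: 2030-06-11


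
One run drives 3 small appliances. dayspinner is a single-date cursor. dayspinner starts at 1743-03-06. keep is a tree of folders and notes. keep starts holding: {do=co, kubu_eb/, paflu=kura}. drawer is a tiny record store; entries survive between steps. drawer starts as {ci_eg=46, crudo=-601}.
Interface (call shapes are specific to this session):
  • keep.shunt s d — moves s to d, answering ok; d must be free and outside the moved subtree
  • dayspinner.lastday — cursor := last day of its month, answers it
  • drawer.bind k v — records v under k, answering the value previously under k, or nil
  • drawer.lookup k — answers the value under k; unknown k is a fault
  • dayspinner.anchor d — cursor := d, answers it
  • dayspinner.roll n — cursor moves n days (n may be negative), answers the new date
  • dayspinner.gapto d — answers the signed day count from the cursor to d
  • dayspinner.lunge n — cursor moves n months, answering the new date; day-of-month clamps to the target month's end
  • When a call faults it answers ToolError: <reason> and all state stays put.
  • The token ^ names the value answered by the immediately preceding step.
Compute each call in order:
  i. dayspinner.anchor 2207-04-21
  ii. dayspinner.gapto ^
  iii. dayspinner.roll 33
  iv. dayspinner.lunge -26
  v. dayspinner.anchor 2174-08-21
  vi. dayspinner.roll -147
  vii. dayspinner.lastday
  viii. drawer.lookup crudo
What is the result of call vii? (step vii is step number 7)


Answer: 2174-03-31

Derivation:
I run dayspinner.anchor on 2207-04-21, and observe 2207-04-21.
I try dayspinner.gapto on ^, which returns 0.
Next I call dayspinner.roll on 33, which returns 2207-05-24.
I use dayspinner.lunge on -26, and see 2205-03-24.
I use dayspinner.anchor on 2174-08-21, which returns 2174-08-21.
Next I call dayspinner.roll on -147, giving 2174-03-27.
Then dayspinner.lastday: 2174-03-31.
I invoke drawer.lookup on crudo: -601.


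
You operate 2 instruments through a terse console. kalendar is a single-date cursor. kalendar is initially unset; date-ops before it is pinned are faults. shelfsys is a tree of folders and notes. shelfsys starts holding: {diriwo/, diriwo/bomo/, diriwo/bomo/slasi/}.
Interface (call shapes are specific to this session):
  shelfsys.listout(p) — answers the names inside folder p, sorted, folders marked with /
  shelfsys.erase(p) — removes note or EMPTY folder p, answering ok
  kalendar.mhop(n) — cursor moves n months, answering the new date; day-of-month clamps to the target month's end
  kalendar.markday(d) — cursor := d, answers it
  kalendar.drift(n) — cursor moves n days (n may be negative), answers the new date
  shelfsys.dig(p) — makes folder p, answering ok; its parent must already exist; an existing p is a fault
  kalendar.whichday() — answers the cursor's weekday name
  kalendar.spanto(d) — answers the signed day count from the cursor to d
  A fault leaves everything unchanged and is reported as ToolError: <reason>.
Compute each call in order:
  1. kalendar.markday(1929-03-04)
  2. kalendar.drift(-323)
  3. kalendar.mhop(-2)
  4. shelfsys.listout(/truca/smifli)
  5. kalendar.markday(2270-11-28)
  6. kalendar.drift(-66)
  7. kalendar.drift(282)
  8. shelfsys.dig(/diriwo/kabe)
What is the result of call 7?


Answer: 2271-07-02

Derivation:
CALL kalendar.markday[d=1929-03-04]
RET  1929-03-04
CALL kalendar.drift[n=-323]
RET  1928-04-15
CALL kalendar.mhop[n=-2]
RET  1928-02-15
CALL shelfsys.listout[p=/truca/smifli]
RET  ToolError: not found
CALL kalendar.markday[d=2270-11-28]
RET  2270-11-28
CALL kalendar.drift[n=-66]
RET  2270-09-23
CALL kalendar.drift[n=282]
RET  2271-07-02
CALL shelfsys.dig[p=/diriwo/kabe]
RET  ok


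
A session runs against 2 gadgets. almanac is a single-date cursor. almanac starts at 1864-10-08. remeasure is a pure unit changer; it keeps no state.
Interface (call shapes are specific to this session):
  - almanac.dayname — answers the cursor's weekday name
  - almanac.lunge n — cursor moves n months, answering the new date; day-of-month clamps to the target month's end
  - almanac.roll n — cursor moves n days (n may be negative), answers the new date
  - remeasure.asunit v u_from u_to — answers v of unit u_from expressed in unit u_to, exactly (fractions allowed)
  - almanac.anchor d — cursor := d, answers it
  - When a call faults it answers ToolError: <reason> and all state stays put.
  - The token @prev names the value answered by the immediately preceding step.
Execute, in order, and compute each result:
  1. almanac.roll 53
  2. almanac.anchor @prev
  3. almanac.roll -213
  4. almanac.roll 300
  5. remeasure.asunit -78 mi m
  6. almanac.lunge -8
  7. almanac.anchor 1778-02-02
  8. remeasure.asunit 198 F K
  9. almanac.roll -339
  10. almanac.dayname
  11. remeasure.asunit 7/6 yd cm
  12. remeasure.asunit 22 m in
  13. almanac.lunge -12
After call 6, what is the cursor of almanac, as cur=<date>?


Answer: cur=1864-06-25

Derivation:
Next I call roll passing 53, — result: 1864-11-30.
I invoke anchor passing @prev, which returns 1864-11-30.
I use roll passing -213, — result: 1864-05-01.
I run roll passing 300, giving 1865-02-25.
I try asunit passing -78, mi, m, — result: -15691104/125.
Calling lunge passing -8, and observe 1864-06-25.
I run anchor passing 1778-02-02, yielding 1778-02-02.
Then asunit passing 198, F, K, and observe 65767/180.
Using roll passing -339, yielding 1777-02-28.
Next I call dayname(), yielding Friday.
I try asunit passing 7/6, yd, cm, → 2667/25.
I invoke asunit passing 22, m, in: 110000/127.
I use lunge passing -12, yielding 1776-02-28.


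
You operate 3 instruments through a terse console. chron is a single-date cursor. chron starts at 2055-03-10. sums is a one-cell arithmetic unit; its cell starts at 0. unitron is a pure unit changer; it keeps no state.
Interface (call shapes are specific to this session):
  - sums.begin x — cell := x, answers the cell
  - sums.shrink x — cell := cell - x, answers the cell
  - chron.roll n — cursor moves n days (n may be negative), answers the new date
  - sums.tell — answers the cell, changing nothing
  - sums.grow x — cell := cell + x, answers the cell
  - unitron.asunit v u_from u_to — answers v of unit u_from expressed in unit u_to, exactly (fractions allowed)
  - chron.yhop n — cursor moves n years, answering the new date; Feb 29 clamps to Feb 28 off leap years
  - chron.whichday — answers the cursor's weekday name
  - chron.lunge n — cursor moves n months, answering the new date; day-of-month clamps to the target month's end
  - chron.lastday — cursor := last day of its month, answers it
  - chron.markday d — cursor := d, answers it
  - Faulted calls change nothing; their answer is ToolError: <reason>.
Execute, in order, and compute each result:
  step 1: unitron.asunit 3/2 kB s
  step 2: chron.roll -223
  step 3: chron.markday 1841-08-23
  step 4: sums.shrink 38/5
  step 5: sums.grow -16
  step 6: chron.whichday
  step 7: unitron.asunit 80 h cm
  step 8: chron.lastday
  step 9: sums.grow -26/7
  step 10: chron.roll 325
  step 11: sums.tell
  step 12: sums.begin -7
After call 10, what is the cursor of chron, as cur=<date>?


Act: unitron.asunit[v→3/2; u_from→kB; u_to→s]
Obs: ToolError: incompatible units
Act: chron.roll[n→-223]
Obs: 2054-07-30
Act: chron.markday[d→1841-08-23]
Obs: 1841-08-23
Act: sums.shrink[x→38/5]
Obs: -38/5
Act: sums.grow[x→-16]
Obs: -118/5
Act: chron.whichday[]
Obs: Monday
Act: unitron.asunit[v→80; u_from→h; u_to→cm]
Obs: ToolError: incompatible units
Act: chron.lastday[]
Obs: 1841-08-31
Act: sums.grow[x→-26/7]
Obs: -956/35
Act: chron.roll[n→325]
Obs: 1842-07-22
Act: sums.tell[]
Obs: -956/35
Act: sums.begin[x→-7]
Obs: -7

Answer: cur=1842-07-22


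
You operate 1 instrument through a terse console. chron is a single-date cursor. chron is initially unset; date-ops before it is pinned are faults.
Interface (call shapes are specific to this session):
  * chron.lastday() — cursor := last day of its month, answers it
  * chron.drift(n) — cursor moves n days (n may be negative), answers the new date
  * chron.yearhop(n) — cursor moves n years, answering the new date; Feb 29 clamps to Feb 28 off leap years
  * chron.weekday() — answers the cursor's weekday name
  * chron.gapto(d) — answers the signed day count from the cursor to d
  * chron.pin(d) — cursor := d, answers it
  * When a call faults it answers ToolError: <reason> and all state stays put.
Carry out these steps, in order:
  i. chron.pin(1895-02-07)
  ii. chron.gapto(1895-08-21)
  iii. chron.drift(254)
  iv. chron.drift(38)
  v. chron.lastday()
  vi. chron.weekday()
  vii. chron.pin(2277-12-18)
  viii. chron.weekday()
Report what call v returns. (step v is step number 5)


>> chron.pin(d=1895-02-07)
<< 1895-02-07
>> chron.gapto(d=1895-08-21)
<< 195
>> chron.drift(n=254)
<< 1895-10-19
>> chron.drift(n=38)
<< 1895-11-26
>> chron.lastday()
<< 1895-11-30
>> chron.weekday()
<< Saturday
>> chron.pin(d=2277-12-18)
<< 2277-12-18
>> chron.weekday()
<< Tuesday

Answer: 1895-11-30


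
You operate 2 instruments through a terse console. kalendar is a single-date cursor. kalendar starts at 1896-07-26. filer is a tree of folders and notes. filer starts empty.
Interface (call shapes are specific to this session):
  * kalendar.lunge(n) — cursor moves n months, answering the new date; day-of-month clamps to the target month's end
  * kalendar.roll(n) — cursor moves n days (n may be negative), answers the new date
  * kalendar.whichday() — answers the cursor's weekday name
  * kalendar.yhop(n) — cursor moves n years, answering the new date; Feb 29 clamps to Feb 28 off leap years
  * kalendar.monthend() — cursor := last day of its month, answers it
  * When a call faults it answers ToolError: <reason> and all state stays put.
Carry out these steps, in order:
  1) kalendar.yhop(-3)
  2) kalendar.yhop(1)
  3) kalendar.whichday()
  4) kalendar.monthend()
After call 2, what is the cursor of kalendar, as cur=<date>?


% kalendar.yhop n→-3
= 1893-07-26
% kalendar.yhop n→1
= 1894-07-26
% kalendar.whichday
= Thursday
% kalendar.monthend
= 1894-07-31

Answer: cur=1894-07-26


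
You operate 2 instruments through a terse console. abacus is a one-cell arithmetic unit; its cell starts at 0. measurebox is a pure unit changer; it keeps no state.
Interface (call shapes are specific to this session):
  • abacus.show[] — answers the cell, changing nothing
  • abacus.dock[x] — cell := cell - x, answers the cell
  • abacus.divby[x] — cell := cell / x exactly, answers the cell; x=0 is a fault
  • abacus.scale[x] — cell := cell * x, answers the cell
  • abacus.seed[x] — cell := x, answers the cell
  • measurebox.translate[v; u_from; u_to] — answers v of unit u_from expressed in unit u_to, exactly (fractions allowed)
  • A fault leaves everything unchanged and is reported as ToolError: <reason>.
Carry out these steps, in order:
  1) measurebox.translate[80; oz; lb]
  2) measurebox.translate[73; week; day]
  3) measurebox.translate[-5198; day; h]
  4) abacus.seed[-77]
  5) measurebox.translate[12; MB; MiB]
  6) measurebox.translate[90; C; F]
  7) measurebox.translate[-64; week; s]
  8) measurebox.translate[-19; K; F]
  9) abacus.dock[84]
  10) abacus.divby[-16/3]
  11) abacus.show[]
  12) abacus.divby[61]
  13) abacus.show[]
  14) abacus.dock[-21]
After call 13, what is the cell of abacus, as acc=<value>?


% 1. translate(80, oz, lb) ~> 5
% 2. translate(73, week, day) ~> 511
% 3. translate(-5198, day, h) ~> -124752
% 4. seed(-77) ~> -77
% 5. translate(12, MB, MiB) ~> 46875/4096
% 6. translate(90, C, F) ~> 194
% 7. translate(-64, week, s) ~> -38707200
% 8. translate(-19, K, F) ~> -49387/100
% 9. dock(84) ~> -161
% 10. divby(-16/3) ~> 483/16
% 11. show() ~> 483/16
% 12. divby(61) ~> 483/976
% 13. show() ~> 483/976
% 14. dock(-21) ~> 20979/976

Answer: acc=483/976


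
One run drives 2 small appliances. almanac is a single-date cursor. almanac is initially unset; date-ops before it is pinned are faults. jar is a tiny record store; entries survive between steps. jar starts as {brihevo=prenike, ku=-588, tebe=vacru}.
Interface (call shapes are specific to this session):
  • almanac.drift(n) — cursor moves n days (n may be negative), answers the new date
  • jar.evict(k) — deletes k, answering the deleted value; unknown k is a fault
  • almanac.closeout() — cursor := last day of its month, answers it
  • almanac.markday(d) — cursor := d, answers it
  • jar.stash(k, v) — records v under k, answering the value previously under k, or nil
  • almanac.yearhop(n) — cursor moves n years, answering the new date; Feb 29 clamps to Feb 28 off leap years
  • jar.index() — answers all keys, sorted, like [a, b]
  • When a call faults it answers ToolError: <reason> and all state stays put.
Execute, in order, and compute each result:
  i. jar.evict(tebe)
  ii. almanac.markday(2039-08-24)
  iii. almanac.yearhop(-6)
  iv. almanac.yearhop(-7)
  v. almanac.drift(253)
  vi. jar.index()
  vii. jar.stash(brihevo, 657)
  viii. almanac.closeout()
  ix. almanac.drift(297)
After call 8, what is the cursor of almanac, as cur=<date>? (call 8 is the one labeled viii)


Answer: cur=2027-05-31

Derivation:
>> jar.evict(tebe)
<< vacru
>> almanac.markday(2039-08-24)
<< 2039-08-24
>> almanac.yearhop(-6)
<< 2033-08-24
>> almanac.yearhop(-7)
<< 2026-08-24
>> almanac.drift(253)
<< 2027-05-04
>> jar.index()
<< [brihevo, ku]
>> jar.stash(brihevo, 657)
<< prenike
>> almanac.closeout()
<< 2027-05-31
>> almanac.drift(297)
<< 2028-03-23


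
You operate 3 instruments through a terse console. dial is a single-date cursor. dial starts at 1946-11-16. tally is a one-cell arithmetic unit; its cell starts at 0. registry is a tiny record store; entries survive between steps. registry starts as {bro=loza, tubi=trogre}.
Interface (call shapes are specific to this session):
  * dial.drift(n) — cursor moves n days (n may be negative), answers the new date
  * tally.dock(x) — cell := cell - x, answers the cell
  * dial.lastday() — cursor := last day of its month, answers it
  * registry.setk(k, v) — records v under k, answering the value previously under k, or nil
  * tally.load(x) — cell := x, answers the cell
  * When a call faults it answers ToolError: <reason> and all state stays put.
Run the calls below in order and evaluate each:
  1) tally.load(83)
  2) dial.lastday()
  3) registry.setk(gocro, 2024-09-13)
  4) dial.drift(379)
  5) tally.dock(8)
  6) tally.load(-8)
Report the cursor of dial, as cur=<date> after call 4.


% load(x: 83) ~> 83
% lastday() ~> 1946-11-30
% setk(k: gocro, v: 2024-09-13) ~> nil
% drift(n: 379) ~> 1947-12-14
% dock(x: 8) ~> 75
% load(x: -8) ~> -8

Answer: cur=1947-12-14
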